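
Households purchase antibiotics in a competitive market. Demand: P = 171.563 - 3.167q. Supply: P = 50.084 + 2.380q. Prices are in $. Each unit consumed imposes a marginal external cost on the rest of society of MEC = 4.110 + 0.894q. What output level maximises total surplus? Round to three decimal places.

q* = 18.222

Social marginal benefit = demand − MEC = 167.453 - 4.061q.
Set SMB = MC: 167.453 - 4.061q = 50.084 + 2.380q → q* = 18.2222.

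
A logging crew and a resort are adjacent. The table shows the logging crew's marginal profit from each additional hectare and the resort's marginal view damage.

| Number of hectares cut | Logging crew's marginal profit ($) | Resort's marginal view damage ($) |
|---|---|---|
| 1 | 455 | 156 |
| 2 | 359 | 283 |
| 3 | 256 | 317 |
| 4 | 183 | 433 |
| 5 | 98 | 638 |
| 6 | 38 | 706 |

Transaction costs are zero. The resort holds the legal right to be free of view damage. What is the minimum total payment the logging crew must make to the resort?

$439

Efficient level: marginal profit ≥ marginal view damage through level 2, so k* = 2.
With the resort holding the right, the logging crew must at least compensate total damage at k*: 156 + 283 = 439.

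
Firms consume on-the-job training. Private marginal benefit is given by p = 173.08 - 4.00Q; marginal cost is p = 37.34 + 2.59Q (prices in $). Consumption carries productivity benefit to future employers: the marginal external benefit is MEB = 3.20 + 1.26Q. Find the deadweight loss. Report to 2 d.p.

Market equilibrium (private): 37.34 + 2.59Q = 173.08 - 4.00Q → Q_m = 20.5979.
Social marginal benefit = demand + MEB = 176.28 - 2.74Q.
Set SMB = MC: 176.28 - 2.74Q = 37.34 + 2.59Q → Q* = 26.0675.
The welfare-loss triangle has base |Q_m − Q*| and height MEB(Q_m) (the vertical gap between SMB and MC is zero at Q* and MEB at Q_m).
DWL = ½ × 5.4696 × 29.1533 = 79.7284.

DWL = $79.73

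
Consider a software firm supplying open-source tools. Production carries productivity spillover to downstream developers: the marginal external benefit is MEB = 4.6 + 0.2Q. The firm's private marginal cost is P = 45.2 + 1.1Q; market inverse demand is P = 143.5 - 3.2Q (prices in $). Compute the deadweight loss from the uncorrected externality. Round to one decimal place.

Market equilibrium (private): 45.2 + 1.1Q = 143.5 - 3.2Q → Q_m = 22.8605.
Social marginal cost = private MC − MEB = 40.6 + 0.9Q.
Set SMC = demand: 40.6 + 0.9Q = 143.5 - 3.2Q → Q* = 25.0976.
The welfare-loss triangle has base |Q_m − Q*| and height MEB(Q_m) (the vertical gap between SMC and demand is zero at Q* and MEB at Q_m).
DWL = ½ × 2.2371 × 9.1721 = 10.2595.

DWL = $10.3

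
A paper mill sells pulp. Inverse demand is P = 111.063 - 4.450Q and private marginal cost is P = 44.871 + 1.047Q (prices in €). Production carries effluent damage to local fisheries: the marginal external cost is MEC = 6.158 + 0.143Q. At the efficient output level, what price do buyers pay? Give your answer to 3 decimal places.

P = €63.696

Social marginal cost = private MC + MEC = 51.029 + 1.190Q.
Set SMC = demand: 51.029 + 1.190Q = 111.063 - 4.450Q → Q* = 10.6443.
Consumer price on the demand curve at Q*: 111.063 − 4.450×10.6443 = 63.6959.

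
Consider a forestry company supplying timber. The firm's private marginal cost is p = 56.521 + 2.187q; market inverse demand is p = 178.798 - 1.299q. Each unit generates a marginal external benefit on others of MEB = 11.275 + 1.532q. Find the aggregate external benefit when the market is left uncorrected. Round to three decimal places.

Market equilibrium (private): 56.521 + 2.187q = 178.798 - 1.299q → q_m = 35.0766.
Total external benefit = ∫₀^{q_m} (11.275 + 1.532q) dq = 11.275×35.0766 + ½×1.532×35.0766² = 1337.9505.

1337.950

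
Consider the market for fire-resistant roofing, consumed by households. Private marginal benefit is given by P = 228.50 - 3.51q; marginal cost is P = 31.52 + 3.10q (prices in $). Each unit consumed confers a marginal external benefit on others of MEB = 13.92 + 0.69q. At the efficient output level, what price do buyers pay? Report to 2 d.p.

Social marginal benefit = demand + MEB = 242.42 - 2.82q.
Set SMB = MC: 242.42 - 2.82q = 31.52 + 3.10q → q* = 35.6250.
Consumer price on the demand curve at q*: 228.50 − 3.51×35.6250 = 103.4563.

P = $103.46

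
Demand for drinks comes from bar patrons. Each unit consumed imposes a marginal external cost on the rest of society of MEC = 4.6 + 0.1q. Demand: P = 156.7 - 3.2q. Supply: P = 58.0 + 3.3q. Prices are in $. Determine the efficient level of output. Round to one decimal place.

Social marginal benefit = demand − MEC = 152.1 - 3.3q.
Set SMB = MC: 152.1 - 3.3q = 58.0 + 3.3q → q* = 14.2576.

q* = 14.3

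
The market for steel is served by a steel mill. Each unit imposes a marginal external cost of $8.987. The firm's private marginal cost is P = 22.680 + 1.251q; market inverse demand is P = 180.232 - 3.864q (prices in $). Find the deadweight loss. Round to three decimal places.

Market equilibrium (private): 22.680 + 1.251q = 180.232 - 3.864q → q_m = 30.8020.
Social marginal cost = private MC + MEC = 31.667 + 1.251q.
Set SMC = demand: 31.667 + 1.251q = 180.232 - 3.864q → q* = 29.0450.
Between q* and q_m the wedge SMC − demand runs linearly from 0 to MEC(q_m), so the loss is a triangle.
DWL = ½ × 1.7570 × 8.9870 = 7.8951.

DWL = $7.895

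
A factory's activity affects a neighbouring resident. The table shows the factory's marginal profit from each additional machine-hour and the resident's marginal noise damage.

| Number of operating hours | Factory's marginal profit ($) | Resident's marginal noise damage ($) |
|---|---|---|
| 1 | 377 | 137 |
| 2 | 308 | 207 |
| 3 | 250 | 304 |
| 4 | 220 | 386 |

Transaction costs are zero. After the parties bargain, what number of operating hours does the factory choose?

2

Bargaining reaches the level where marginal profit last exceeds marginal noise damage.
That holds through level 2 (308 ≥ 207) but not at 3 (250 < 304).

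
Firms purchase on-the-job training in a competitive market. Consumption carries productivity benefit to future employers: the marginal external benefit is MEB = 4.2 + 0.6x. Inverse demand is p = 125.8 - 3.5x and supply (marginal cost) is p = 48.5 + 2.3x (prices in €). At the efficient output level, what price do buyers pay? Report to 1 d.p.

P = €70.9

Social marginal benefit = demand + MEB = 130.0 - 2.9x.
Set SMB = MC: 130.0 - 2.9x = 48.5 + 2.3x → x* = 15.6731.
Consumer price on the demand curve at x*: 125.8 − 3.5×15.6731 = 70.9442.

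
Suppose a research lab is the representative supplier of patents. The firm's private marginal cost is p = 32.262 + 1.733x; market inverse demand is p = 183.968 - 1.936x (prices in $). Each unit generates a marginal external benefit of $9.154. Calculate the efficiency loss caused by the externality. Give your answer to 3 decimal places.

Market equilibrium (private): 32.262 + 1.733x = 183.968 - 1.936x → x_m = 41.3481.
Social marginal cost = private MC − MEB = 23.108 + 1.733x.
Set SMC = demand: 23.108 + 1.733x = 183.968 - 1.936x → x* = 43.8430.
Height of the DWL triangle at x_m is demand(x_m) − SMC(x_m) = MEB(x_m) = 9.1540.
DWL = ½ × 2.4949 × 9.1540 = 11.4192.

DWL = $11.419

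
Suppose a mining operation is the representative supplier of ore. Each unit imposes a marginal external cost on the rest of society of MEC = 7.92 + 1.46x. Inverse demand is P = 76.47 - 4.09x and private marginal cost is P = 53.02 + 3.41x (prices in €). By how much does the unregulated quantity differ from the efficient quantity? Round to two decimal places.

1.39 units

Market equilibrium (private): 53.02 + 3.41x = 76.47 - 4.09x → x_m = 3.1267.
Social marginal cost = private MC + MEC = 60.94 + 4.87x.
Set SMC = demand: 60.94 + 4.87x = 76.47 - 4.09x → x* = 1.7333.
Gap = |3.1267 − 1.7333| = 1.3934.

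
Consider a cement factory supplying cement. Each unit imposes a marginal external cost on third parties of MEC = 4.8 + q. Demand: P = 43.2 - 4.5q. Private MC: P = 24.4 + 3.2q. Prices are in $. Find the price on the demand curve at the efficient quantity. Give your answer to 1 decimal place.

Social marginal cost = private MC + MEC = 29.2 + 4.2q.
Set SMC = demand: 29.2 + 4.2q = 43.2 - 4.5q → q* = 1.6092.
Consumer price on the demand curve at q*: 43.2 − 4.5×1.6092 = 35.9586.

P = $36.0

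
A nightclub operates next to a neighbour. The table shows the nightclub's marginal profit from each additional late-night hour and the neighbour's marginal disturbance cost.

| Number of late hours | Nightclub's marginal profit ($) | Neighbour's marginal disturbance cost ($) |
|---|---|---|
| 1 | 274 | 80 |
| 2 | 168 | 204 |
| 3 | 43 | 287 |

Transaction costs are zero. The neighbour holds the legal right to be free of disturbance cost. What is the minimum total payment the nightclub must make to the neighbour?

$80

Efficient level: marginal profit ≥ marginal disturbance cost through level 1, so k* = 1.
With the neighbour holding the right, the nightclub must at least compensate total damage at k*: 80 = 80.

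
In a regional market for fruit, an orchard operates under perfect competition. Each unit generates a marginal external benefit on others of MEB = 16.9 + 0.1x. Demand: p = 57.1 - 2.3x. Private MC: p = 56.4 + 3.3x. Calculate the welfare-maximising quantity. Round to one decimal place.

Social marginal cost = private MC − MEB = 39.5 + 3.2x.
Set SMC = demand: 39.5 + 3.2x = 57.1 - 2.3x → x* = 3.2000.

x* = 3.2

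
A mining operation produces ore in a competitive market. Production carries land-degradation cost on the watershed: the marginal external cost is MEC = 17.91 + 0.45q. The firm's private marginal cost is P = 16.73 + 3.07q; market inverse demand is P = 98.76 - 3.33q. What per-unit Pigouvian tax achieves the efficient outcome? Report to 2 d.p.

Social marginal cost = private MC + MEC = 34.64 + 3.52q.
Set SMC = demand: 34.64 + 3.52q = 98.76 - 3.33q → q* = 9.3606.
The Pigouvian tax equals MEC at q*: 17.91 + 0.45×9.3606 = 22.1223.

tax = 22.12 per unit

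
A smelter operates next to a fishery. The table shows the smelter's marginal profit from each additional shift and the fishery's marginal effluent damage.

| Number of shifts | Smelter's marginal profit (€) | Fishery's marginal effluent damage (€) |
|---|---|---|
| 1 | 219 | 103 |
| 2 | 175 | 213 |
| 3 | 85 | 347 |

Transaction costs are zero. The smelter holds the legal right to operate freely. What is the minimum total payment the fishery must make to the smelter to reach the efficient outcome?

€260

Left alone the smelter would choose level 3 (marginal profit stays positive).
Efficient level: k* = 1 (marginal profit ≥ marginal effluent damage through 1).
The fishery must at least cover the smelter's forgone profit from cutting 3→1: 175 + 85 = 260.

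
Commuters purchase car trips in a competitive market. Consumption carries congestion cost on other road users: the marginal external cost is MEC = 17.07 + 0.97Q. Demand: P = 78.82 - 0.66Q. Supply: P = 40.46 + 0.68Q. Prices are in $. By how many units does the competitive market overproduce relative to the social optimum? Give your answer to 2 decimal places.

19.41 units

Market equilibrium (private): 40.46 + 0.68Q = 78.82 - 0.66Q → Q_m = 28.6269.
Social marginal benefit = demand − MEC = 61.75 - 1.63Q.
Set SMB = MC: 61.75 - 1.63Q = 40.46 + 0.68Q → Q* = 9.2165.
Gap = |28.6269 − 9.2165| = 19.4104.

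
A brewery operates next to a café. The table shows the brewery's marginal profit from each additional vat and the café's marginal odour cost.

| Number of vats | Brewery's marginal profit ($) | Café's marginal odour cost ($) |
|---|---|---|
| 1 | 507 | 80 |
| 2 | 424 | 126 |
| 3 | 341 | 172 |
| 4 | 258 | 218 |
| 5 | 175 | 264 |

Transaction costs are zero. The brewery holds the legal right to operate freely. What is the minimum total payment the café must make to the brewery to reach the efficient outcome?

Left alone the brewery would choose level 5 (marginal profit stays positive).
Efficient level: k* = 4 (marginal profit ≥ marginal odour cost through 4).
The café must at least cover the brewery's forgone profit from cutting 5→4: 175 = 175.

$175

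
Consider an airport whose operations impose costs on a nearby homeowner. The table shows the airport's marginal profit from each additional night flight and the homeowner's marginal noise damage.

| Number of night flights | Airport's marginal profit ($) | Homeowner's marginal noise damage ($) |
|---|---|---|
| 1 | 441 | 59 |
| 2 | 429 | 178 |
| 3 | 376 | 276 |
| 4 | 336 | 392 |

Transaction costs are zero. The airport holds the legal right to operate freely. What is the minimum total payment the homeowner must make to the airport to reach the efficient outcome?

Left alone the airport would choose level 4 (marginal profit stays positive).
Efficient level: k* = 3 (marginal profit ≥ marginal noise damage through 3).
The homeowner must at least cover the airport's forgone profit from cutting 4→3: 336 = 336.

$336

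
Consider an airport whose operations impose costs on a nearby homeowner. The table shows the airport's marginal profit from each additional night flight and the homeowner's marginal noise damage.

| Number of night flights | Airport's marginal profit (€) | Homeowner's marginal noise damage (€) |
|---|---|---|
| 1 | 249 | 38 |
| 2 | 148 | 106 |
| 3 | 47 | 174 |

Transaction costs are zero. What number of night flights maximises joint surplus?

Bargaining reaches the level where marginal profit last exceeds marginal noise damage.
That holds through level 2 (148 ≥ 106) but not at 3 (47 < 174).

2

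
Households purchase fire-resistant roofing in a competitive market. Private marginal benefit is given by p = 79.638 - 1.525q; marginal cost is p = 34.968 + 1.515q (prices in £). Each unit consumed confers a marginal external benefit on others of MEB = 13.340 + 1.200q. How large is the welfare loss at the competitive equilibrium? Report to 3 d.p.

DWL = £260.685

Market equilibrium (private): 34.968 + 1.515q = 79.638 - 1.525q → q_m = 14.6941.
Social marginal benefit = demand + MEB = 92.978 - 0.325q.
Set SMB = MC: 92.978 - 0.325q = 34.968 + 1.515q → q* = 31.5272.
Height of the DWL triangle at q_m is SMB(q_m) − MC(q_m) = MEB(q_m) = 30.9729.
DWL = ½ × 16.8331 × 30.9729 = 260.6850.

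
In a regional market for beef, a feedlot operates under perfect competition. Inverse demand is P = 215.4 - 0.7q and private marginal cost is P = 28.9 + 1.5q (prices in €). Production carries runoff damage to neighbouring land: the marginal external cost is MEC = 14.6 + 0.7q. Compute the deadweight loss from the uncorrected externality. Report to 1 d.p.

Market equilibrium (private): 28.9 + 1.5q = 215.4 - 0.7q → q_m = 84.7727.
Social marginal cost = private MC + MEC = 43.5 + 2.2q.
Set SMC = demand: 43.5 + 2.2q = 215.4 - 0.7q → q* = 59.2759.
The welfare-loss triangle has base |q_m − q*| and height MEC(q_m) (the vertical gap between SMC and demand is zero at q* and MEC at q_m).
DWL = ½ × 25.4968 × 73.9409 = 942.6282.

DWL = €942.6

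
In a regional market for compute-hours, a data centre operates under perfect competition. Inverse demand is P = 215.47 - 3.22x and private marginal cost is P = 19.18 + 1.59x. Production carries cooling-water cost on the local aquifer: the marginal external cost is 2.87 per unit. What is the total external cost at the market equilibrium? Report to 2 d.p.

117.12

Market equilibrium (private): 19.18 + 1.59x = 215.47 - 3.22x → x_m = 40.8087.
Total external cost = MEC × x_m = 2.87 × 40.8087 = 117.1210.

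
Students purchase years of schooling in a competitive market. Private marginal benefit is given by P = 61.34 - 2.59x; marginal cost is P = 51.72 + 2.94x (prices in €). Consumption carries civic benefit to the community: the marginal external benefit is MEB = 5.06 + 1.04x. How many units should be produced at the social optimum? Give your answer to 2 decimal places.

Social marginal benefit = demand + MEB = 66.40 - 1.55x.
Set SMB = MC: 66.40 - 1.55x = 51.72 + 2.94x → x* = 3.2695.

x* = 3.27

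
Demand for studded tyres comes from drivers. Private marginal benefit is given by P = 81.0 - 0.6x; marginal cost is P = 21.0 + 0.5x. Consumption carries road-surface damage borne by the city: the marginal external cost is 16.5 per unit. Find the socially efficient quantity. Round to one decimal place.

Social marginal benefit = demand − MEC = 64.5 - 0.6x.
Set SMB = MC: 64.5 - 0.6x = 21.0 + 0.5x → x* = 39.5455.

x* = 39.5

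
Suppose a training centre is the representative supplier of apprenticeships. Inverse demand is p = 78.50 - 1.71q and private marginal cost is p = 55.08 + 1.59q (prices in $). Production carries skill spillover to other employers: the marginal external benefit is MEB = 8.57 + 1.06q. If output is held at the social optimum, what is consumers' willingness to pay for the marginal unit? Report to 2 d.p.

P = $54.08

Social marginal cost = private MC − MEB = 46.51 + 0.53q.
Set SMC = demand: 46.51 + 0.53q = 78.50 - 1.71q → q* = 14.2813.
Consumer price on the demand curve at q*: 78.50 − 1.71×14.2813 = 54.0790.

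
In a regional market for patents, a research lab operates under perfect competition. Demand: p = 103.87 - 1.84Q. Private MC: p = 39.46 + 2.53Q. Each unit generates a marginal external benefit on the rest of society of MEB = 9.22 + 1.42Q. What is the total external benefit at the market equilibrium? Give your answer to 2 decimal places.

Market equilibrium (private): 39.46 + 2.53Q = 103.87 - 1.84Q → Q_m = 14.7391.
Total external benefit = ∫₀^{Q_m} (9.22 + 1.42Q) dQ = 9.22×14.7391 + ½×1.42×14.7391² = 290.1357.

290.14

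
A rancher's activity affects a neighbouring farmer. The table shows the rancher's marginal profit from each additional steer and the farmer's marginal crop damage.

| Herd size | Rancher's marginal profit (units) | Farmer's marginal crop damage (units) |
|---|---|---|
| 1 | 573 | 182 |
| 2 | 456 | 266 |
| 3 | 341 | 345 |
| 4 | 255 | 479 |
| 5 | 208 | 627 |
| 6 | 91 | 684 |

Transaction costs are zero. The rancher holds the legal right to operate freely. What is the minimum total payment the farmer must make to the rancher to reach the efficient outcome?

Left alone the rancher would choose level 6 (marginal profit stays positive).
Efficient level: k* = 2 (marginal profit ≥ marginal crop damage through 2).
The farmer must at least cover the rancher's forgone profit from cutting 6→2: 341 + 255 + 208 + 91 = 895.

895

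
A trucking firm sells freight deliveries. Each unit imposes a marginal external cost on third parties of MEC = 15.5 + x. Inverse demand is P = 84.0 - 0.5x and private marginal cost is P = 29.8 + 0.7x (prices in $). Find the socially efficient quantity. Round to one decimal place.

x* = 17.6

Social marginal cost = private MC + MEC = 45.3 + 1.7x.
Set SMC = demand: 45.3 + 1.7x = 84.0 - 0.5x → x* = 17.5909.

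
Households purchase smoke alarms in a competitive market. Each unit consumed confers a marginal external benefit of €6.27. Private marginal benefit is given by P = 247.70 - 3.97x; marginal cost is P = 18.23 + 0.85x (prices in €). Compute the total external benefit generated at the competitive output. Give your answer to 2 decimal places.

€298.50

Market equilibrium (private): 18.23 + 0.85x = 247.70 - 3.97x → x_m = 47.6079.
Total external benefit = MEB × x_m = 6.27 × 47.6079 = 298.5015.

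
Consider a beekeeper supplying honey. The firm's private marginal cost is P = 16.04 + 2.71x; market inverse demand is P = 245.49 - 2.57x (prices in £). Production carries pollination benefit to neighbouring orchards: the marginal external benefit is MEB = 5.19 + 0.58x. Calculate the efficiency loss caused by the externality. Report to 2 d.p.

DWL = £98.28

Market equilibrium (private): 16.04 + 2.71x = 245.49 - 2.57x → x_m = 43.4564.
Social marginal cost = private MC − MEB = 10.85 + 2.13x.
Set SMC = demand: 10.85 + 2.13x = 245.49 - 2.57x → x* = 49.9234.
The welfare-loss triangle has base |x_m − x*| and height MEB(x_m) (the vertical gap between SMC and demand is zero at x* and MEB at x_m).
DWL = ½ × 6.4670 × 30.3947 = 98.2813.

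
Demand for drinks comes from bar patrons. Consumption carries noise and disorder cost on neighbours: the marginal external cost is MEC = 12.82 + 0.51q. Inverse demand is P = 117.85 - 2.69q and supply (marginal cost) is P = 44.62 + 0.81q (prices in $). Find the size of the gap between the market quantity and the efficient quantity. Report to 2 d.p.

5.86 units

Market equilibrium (private): 44.62 + 0.81q = 117.85 - 2.69q → q_m = 20.9229.
Social marginal benefit = demand − MEC = 105.03 - 3.20q.
Set SMB = MC: 105.03 - 3.20q = 44.62 + 0.81q → q* = 15.0648.
Gap = |20.9229 − 15.0648| = 5.8581.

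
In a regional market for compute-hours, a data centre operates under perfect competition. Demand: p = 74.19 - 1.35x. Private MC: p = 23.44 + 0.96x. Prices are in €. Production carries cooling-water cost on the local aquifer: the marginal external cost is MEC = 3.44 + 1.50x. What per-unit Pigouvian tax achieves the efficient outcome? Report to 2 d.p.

tax = €22.07 per unit

Social marginal cost = private MC + MEC = 26.88 + 2.46x.
Set SMC = demand: 26.88 + 2.46x = 74.19 - 1.35x → x* = 12.4173.
The Pigouvian tax equals MEC at x*: 3.44 + 1.50×12.4173 = 22.0660.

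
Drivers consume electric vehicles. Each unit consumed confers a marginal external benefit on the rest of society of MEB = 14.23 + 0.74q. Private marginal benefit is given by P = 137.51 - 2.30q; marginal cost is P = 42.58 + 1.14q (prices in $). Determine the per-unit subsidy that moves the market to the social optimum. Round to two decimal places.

subsidy = $44.15 per unit

Social marginal benefit = demand + MEB = 151.74 - 1.56q.
Set SMB = MC: 151.74 - 1.56q = 42.58 + 1.14q → q* = 40.4296.
The Pigouvian subsidy equals MEB at q*: 14.23 + 0.74×40.4296 = 44.1479.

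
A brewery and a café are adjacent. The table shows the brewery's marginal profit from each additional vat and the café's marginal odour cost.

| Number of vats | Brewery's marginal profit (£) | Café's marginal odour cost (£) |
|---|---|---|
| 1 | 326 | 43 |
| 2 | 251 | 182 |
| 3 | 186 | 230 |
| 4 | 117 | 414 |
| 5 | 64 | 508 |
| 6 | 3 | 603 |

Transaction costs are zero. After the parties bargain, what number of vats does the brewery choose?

2

Bargaining reaches the level where marginal profit last exceeds marginal odour cost.
That holds through level 2 (251 ≥ 182) but not at 3 (186 < 230).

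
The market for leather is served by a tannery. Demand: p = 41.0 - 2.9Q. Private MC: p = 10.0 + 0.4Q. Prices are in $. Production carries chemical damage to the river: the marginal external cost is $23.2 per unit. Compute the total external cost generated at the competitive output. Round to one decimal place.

$217.9

Market equilibrium (private): 10.0 + 0.4Q = 41.0 - 2.9Q → Q_m = 9.3939.
Total external cost = MEC × Q_m = 23.2 × 9.3939 = 217.9385.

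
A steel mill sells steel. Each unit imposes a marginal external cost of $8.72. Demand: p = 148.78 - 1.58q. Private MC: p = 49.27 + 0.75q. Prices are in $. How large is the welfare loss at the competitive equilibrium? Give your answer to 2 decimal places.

DWL = $16.32

Market equilibrium (private): 49.27 + 0.75q = 148.78 - 1.58q → q_m = 42.7082.
Social marginal cost = private MC + MEC = 57.99 + 0.75q.
Set SMC = demand: 57.99 + 0.75q = 148.78 - 1.58q → q* = 38.9657.
The loss is the area between SMC and demand from q* to q_m; with linear curves that's a triangle of height MEC(q_m).
DWL = ½ × 3.7425 × 8.7200 = 16.3173.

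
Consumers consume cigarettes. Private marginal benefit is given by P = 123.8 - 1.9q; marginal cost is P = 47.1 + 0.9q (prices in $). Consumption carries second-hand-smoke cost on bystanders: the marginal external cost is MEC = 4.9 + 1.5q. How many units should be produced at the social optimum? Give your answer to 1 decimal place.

Social marginal benefit = demand − MEC = 118.9 - 3.4q.
Set SMB = MC: 118.9 - 3.4q = 47.1 + 0.9q → q* = 16.6977.

q* = 16.7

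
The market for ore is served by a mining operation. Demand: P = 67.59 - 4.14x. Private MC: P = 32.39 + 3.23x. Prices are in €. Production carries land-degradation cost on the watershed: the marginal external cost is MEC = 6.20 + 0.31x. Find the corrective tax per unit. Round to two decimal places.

Social marginal cost = private MC + MEC = 38.59 + 3.54x.
Set SMC = demand: 38.59 + 3.54x = 67.59 - 4.14x → x* = 3.7760.
The Pigouvian tax equals MEC at x*: 6.20 + 0.31×3.7760 = 7.3706.

tax = €7.37 per unit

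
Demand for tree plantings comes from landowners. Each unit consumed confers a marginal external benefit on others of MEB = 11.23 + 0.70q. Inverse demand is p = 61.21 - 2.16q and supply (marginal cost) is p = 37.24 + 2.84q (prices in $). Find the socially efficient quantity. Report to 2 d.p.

q* = 8.19

Social marginal benefit = demand + MEB = 72.44 - 1.46q.
Set SMB = MC: 72.44 - 1.46q = 37.24 + 2.84q → q* = 8.1860.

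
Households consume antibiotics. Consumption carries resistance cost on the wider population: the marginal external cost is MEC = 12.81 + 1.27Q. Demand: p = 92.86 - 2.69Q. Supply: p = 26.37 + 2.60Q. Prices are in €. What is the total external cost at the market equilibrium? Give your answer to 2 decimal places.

Market equilibrium (private): 26.37 + 2.60Q = 92.86 - 2.69Q → Q_m = 12.5690.
Total external cost = ∫₀^{Q_m} (12.81 + 1.27Q) dQ = 12.81×12.5690 + ½×1.27×12.5690² = 261.3260.

€261.33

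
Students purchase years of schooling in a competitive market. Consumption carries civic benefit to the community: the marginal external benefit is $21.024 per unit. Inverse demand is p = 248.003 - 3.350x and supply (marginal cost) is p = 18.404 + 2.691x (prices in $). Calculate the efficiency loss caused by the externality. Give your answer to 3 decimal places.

DWL = $36.584

Market equilibrium (private): 18.404 + 2.691x = 248.003 - 3.350x → x_m = 38.0068.
Social marginal benefit = demand + MEB = 269.027 - 3.350x.
Set SMB = MC: 269.027 - 3.350x = 18.404 + 2.691x → x* = 41.4870.
Between x* and x_m the wedge SMB − MC runs linearly from 0 to MEB(x_m), so the loss is a triangle.
DWL = ½ × 3.4802 × 21.0240 = 36.5839.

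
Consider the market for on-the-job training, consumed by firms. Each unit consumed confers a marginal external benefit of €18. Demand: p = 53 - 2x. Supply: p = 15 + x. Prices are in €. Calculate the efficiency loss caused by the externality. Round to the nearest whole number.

DWL = €54

Market equilibrium (private): 15 + x = 53 - 2x → x_m = 12.6667.
Social marginal benefit = demand + MEB = 71 - 2x.
Set SMB = MC: 71 - 2x = 15 + x → x* = 18.6667.
Height of the DWL triangle at x_m is SMB(x_m) − MC(x_m) = MEB(x_m) = 18.0000.
DWL = ½ × 6.0000 × 18.0000 = 54.0000.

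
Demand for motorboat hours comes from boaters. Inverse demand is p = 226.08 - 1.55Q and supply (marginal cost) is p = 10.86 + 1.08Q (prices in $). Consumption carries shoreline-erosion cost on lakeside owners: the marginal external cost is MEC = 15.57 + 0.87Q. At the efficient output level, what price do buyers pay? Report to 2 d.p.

P = $137.66

Social marginal benefit = demand − MEC = 210.51 - 2.42Q.
Set SMB = MC: 210.51 - 2.42Q = 10.86 + 1.08Q → Q* = 57.0429.
Consumer price on the demand curve at Q*: 226.08 − 1.55×57.0429 = 137.6635.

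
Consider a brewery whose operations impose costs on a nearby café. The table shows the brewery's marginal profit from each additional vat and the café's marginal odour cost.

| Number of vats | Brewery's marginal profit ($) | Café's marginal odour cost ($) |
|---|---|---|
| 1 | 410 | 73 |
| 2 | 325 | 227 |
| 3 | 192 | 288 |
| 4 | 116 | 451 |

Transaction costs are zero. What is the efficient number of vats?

Bargaining reaches the level where marginal profit last exceeds marginal odour cost.
That holds through level 2 (325 ≥ 227) but not at 3 (192 < 288).

2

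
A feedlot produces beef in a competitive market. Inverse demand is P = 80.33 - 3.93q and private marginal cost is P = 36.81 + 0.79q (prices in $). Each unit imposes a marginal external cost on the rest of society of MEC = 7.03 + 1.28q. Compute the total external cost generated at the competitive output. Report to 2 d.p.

Market equilibrium (private): 36.81 + 0.79q = 80.33 - 3.93q → q_m = 9.2203.
Total external cost = ∫₀^{q_m} (7.03 + 1.28q) dq = 7.03×9.2203 + ½×1.28×9.2203² = 119.2276.

$119.23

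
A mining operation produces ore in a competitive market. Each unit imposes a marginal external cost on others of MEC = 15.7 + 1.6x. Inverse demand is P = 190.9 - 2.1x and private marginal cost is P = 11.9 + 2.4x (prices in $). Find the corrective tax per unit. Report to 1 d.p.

Social marginal cost = private MC + MEC = 27.6 + 4.0x.
Set SMC = demand: 27.6 + 4.0x = 190.9 - 2.1x → x* = 26.7705.
The Pigouvian tax equals MEC at x*: 15.7 + 1.6×26.7705 = 58.5328.

tax = $58.5 per unit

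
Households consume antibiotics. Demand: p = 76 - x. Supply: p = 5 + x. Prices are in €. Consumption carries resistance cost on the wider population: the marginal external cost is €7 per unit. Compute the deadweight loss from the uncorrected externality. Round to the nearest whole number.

DWL = €12

Market equilibrium (private): 5 + x = 76 - x → x_m = 35.5000.
Social marginal benefit = demand − MEC = 69 - x.
Set SMB = MC: 69 - x = 5 + x → x* = 32.0000.
The loss is the area between SMB and MC from x* to x_m; with linear curves that's a triangle of height MEC(x_m).
DWL = ½ × 3.5000 × 7.0000 = 12.2500.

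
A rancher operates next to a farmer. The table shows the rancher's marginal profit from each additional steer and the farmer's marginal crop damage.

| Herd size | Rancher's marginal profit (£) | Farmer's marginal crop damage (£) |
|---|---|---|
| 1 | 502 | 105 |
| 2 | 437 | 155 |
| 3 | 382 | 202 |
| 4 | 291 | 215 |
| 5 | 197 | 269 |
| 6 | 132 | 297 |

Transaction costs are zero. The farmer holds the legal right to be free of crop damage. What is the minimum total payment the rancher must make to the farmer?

Efficient level: marginal profit ≥ marginal crop damage through level 4, so k* = 4.
With the farmer holding the right, the rancher must at least compensate total damage at k*: 105 + 155 + 202 + 215 = 677.

£677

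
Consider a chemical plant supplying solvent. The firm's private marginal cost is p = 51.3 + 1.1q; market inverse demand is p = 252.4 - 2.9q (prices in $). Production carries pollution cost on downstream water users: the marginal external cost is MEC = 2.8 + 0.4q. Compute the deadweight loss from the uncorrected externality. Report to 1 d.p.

DWL = $59.6

Market equilibrium (private): 51.3 + 1.1q = 252.4 - 2.9q → q_m = 50.2750.
Social marginal cost = private MC + MEC = 54.1 + 1.5q.
Set SMC = demand: 54.1 + 1.5q = 252.4 - 2.9q → q* = 45.0682.
Between q* and q_m the wedge SMC − demand runs linearly from 0 to MEC(q_m), so the loss is a triangle.
DWL = ½ × 5.2068 × 22.9100 = 59.6439.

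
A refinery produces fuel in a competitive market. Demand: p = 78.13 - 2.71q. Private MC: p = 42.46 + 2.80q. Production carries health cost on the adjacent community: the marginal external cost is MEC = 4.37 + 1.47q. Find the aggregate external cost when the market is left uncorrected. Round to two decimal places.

59.09

Market equilibrium (private): 42.46 + 2.80q = 78.13 - 2.71q → q_m = 6.4737.
Total external cost = ∫₀^{q_m} (4.37 + 1.47q) dq = 4.37×6.4737 + ½×1.47×6.4737² = 59.0930.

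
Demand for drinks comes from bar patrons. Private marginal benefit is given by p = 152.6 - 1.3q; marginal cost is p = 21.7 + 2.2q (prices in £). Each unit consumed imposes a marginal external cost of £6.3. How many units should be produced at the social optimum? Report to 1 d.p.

q* = 35.6

Social marginal benefit = demand − MEC = 146.3 - 1.3q.
Set SMB = MC: 146.3 - 1.3q = 21.7 + 2.2q → q* = 35.6000.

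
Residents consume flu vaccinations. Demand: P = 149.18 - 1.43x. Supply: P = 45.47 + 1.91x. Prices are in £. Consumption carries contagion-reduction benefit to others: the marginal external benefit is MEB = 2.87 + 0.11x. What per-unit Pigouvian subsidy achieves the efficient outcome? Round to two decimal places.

Social marginal benefit = demand + MEB = 152.05 - 1.32x.
Set SMB = MC: 152.05 - 1.32x = 45.47 + 1.91x → x* = 32.9969.
The Pigouvian subsidy equals MEB at x*: 2.87 + 0.11×32.9969 = 6.4997.

subsidy = £6.50 per unit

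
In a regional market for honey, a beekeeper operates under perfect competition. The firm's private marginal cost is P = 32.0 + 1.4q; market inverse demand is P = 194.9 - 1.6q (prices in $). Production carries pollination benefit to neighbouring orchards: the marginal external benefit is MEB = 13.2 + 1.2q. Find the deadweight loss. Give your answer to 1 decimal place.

Market equilibrium (private): 32.0 + 1.4q = 194.9 - 1.6q → q_m = 54.3000.
Social marginal cost = private MC − MEB = 18.8 + 0.2q.
Set SMC = demand: 18.8 + 0.2q = 194.9 - 1.6q → q* = 97.8333.
The welfare-loss triangle has base |q_m − q*| and height MEB(q_m) (the vertical gap between SMC and demand is zero at q* and MEB at q_m).
DWL = ½ × 43.5333 × 78.3600 = 1705.6347.

DWL = $1705.6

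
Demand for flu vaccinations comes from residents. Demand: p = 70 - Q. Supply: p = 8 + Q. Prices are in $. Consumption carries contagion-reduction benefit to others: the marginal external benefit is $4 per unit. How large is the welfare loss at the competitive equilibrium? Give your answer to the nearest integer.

DWL = $4

Market equilibrium (private): 8 + Q = 70 - Q → Q_m = 31.0000.
Social marginal benefit = demand + MEB = 74 - Q.
Set SMB = MC: 74 - Q = 8 + Q → Q* = 33.0000.
The welfare-loss triangle has base |Q_m − Q*| and height MEB(Q_m) (the vertical gap between SMB and MC is zero at Q* and MEB at Q_m).
DWL = ½ × 2.0000 × 4.0000 = 4.0000.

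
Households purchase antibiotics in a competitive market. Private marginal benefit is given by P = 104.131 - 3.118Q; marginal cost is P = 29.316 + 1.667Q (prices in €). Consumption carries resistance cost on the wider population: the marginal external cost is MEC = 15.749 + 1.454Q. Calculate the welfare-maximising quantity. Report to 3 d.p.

Social marginal benefit = demand − MEC = 88.382 - 4.572Q.
Set SMB = MC: 88.382 - 4.572Q = 29.316 + 1.667Q → Q* = 9.4672.

Q* = 9.467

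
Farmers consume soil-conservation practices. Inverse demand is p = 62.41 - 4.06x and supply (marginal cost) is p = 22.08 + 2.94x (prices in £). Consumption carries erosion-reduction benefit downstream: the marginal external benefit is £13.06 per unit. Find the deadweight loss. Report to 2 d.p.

DWL = £12.18

Market equilibrium (private): 22.08 + 2.94x = 62.41 - 4.06x → x_m = 5.7614.
Social marginal benefit = demand + MEB = 75.47 - 4.06x.
Set SMB = MC: 75.47 - 4.06x = 22.08 + 2.94x → x* = 7.6271.
The loss is the area between SMB and MC from x* to x_m; with linear curves that's a triangle of height MEB(x_m).
DWL = ½ × 1.8657 × 13.0600 = 12.1830.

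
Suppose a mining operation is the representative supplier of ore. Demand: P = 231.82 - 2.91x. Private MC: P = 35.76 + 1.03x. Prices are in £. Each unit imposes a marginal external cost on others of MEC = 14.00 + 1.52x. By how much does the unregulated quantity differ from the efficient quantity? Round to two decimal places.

Market equilibrium (private): 35.76 + 1.03x = 231.82 - 2.91x → x_m = 49.7614.
Social marginal cost = private MC + MEC = 49.76 + 2.55x.
Set SMC = demand: 49.76 + 2.55x = 231.82 - 2.91x → x* = 33.3443.
Gap = |49.7614 − 33.3443| = 16.4171.

16.42 units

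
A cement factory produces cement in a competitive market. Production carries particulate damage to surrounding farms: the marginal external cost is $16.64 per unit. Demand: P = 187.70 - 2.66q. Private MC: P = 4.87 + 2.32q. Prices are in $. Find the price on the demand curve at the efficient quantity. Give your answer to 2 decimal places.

Social marginal cost = private MC + MEC = 21.51 + 2.32q.
Set SMC = demand: 21.51 + 2.32q = 187.70 - 2.66q → q* = 33.3715.
Consumer price on the demand curve at q*: 187.70 − 2.66×33.3715 = 98.9318.

P = $98.93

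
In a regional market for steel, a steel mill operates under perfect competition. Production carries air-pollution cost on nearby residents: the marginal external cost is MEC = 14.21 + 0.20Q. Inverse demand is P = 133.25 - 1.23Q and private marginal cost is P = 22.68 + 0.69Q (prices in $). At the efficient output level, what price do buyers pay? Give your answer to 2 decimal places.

Social marginal cost = private MC + MEC = 36.89 + 0.89Q.
Set SMC = demand: 36.89 + 0.89Q = 133.25 - 1.23Q → Q* = 45.4528.
Consumer price on the demand curve at Q*: 133.25 − 1.23×45.4528 = 77.3431.

P = $77.34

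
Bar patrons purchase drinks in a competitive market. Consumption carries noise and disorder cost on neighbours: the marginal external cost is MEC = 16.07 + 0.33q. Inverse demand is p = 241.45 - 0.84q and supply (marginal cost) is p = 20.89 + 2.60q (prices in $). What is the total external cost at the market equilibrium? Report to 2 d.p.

Market equilibrium (private): 20.89 + 2.60q = 241.45 - 0.84q → q_m = 64.1163.
Total external cost = ∫₀^{q_m} (16.07 + 0.33q) dq = 16.07×64.1163 + ½×0.33×64.1163² = 1708.6474.

$1708.65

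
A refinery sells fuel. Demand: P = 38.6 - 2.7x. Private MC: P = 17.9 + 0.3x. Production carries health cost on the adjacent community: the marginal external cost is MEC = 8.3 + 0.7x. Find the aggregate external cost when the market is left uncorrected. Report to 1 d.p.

73.9

Market equilibrium (private): 17.9 + 0.3x = 38.6 - 2.7x → x_m = 6.9000.
Total external cost = ∫₀^{x_m} (8.3 + 0.7x) dx = 8.3×6.9000 + ½×0.7×6.9000² = 73.9335.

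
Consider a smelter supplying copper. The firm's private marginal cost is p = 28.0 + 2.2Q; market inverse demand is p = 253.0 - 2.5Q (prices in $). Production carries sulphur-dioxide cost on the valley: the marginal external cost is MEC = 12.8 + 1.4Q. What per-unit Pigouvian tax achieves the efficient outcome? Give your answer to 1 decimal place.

Social marginal cost = private MC + MEC = 40.8 + 3.6Q.
Set SMC = demand: 40.8 + 3.6Q = 253.0 - 2.5Q → Q* = 34.7869.
The Pigouvian tax equals MEC at Q*: 12.8 + 1.4×34.7869 = 61.5017.

tax = $61.5 per unit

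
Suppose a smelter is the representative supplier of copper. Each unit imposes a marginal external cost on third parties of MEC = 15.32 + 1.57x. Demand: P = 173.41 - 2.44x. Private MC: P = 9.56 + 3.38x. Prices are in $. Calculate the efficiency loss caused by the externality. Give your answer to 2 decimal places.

DWL = $239.69

Market equilibrium (private): 9.56 + 3.38x = 173.41 - 2.44x → x_m = 28.1529.
Social marginal cost = private MC + MEC = 24.88 + 4.95x.
Set SMC = demand: 24.88 + 4.95x = 173.41 - 2.44x → x* = 20.0988.
Height of the DWL triangle at x_m is SMC(x_m) − demand(x_m) = MEC(x_m) = 59.5201.
DWL = ½ × 8.0541 × 59.5201 = 239.6904.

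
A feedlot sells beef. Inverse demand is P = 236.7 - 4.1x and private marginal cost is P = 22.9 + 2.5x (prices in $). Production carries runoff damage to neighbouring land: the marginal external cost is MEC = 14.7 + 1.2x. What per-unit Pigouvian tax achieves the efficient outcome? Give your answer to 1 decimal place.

Social marginal cost = private MC + MEC = 37.6 + 3.7x.
Set SMC = demand: 37.6 + 3.7x = 236.7 - 4.1x → x* = 25.5256.
The Pigouvian tax equals MEC at x*: 14.7 + 1.2×25.5256 = 45.3307.

tax = $45.3 per unit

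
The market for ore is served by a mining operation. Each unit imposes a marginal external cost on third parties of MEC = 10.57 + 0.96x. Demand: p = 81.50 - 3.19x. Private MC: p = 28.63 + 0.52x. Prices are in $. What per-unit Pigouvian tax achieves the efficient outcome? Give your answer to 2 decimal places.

Social marginal cost = private MC + MEC = 39.20 + 1.48x.
Set SMC = demand: 39.20 + 1.48x = 81.50 - 3.19x → x* = 9.0578.
The Pigouvian tax equals MEC at x*: 10.57 + 0.96×9.0578 = 19.2655.

tax = $19.27 per unit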